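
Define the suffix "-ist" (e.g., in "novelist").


Suffix: -ist
Example: novelist = novel + -ist
Meaning = one who practices


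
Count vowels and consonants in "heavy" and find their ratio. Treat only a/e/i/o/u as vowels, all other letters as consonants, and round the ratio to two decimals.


Word: "heavy"
Vowels (a,e,i,o,u): 2
Consonants: 3
Ratio = 2/3
= 0.67


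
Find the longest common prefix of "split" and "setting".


Word 1: "split"
Word 2: "setting"
Comparing from start:
  Pos 0: 's' == 's'
  Pos 1: 'p' != 'e' (stop)
LCP = "s" (length 1)


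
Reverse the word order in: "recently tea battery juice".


Original: "recently tea battery juice"
Words (1..n): recently | tea | battery | juice
Reversed (n..1): juice | battery | tea | recently
Result = "juice battery tea recently"


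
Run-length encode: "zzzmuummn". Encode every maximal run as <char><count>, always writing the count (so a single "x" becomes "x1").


String: "zzzmuummn"
Scanning for consecutive runs:
  'z' x 3
  'm' x 1
  'u' x 2
  'm' x 2
  'n' x 1
RLE = "z3m1u2m2n1"


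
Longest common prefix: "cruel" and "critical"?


Word 1: "cruel"
Word 2: "critical"
Comparing from start:
  Pos 0: 'c' == 'c'
  Pos 1: 'r' == 'r'
  Pos 2: 'u' != 'i' (stop)
LCP = "cr" (length 2)


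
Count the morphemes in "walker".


Word: "walker"
Morphemes: walk / -er
Each morpheme carries meaning
= 2 morphemes


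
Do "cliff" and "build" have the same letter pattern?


Pattern of "cliff": [0, 1, 2, 3, 3]
Pattern of "build": [0, 1, 2, 3, 4]
Patterns do not match
Same pattern = No


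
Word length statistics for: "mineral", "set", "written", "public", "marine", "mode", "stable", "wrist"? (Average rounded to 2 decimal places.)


Lengths: "mineral"=7, "set"=3, "written"=7, "public"=6, "marine"=6, "mode"=4, "stable"=6, "wrist"=5
Sum = 44, Count = 8
Average = 44/8 = 5.50
= avg=5.50, min=3, max=7


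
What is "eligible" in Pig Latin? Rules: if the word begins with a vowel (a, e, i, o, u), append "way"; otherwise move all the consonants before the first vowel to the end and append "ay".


Word: "eligible"
Starts with vowel → add 'way'
Pig Latin = "eligibleway"


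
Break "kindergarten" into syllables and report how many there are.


Word: "kindergarten"
Syllable breakdown: kin | der | gar | ten
Counting: 4 parts
= 4 syllables


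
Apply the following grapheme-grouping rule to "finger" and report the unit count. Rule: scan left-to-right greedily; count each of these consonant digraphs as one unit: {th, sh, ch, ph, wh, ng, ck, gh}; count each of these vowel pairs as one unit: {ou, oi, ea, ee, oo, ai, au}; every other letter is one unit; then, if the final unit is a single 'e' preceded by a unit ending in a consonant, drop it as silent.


Word: "finger" (6 letters)
Left-to-right scan:
  [1] 'f' (letter)
  [2] 'i' (letter)
  [3] 'ng' (digraph)
  [4] 'e' (letter)
  [5] 'r' (letter)
Units from scan: 5
Sound units = 5 units


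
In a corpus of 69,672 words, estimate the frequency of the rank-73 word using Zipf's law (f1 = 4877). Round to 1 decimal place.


Zipf's law: f(r) = f(1) / r
f(1) = 4877
f(73) = 4877 / 73
= 66.8 occurrences


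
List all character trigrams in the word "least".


Word: "least" (length 5)
Number of trigrams = 5 - 3 + 1 = 3
  Position 0: "lea"
  Position 1: "eas"
  Position 2: "ast"
Trigrams = "lea", "eas", "ast"


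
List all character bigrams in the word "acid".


Word: "acid" (length 4)
Number of bigrams = 4 - 2 + 1 = 3
  Position 0: "ac"
  Position 1: "ci"
  Position 2: "id"
Bigrams = "ac", "ci", "id"


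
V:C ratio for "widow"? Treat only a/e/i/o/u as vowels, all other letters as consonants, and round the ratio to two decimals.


Word: "widow"
Vowels (a,e,i,o,u): 2
Consonants: 3
Ratio = 2/3
= 0.67


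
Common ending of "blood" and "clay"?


Word 1: "blood"
Word 2: "clay"
Comparing from end:
  Pos -1: 'd' != 'y' (stop)
LCS = "" (length 0)


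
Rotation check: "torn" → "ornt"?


Word: "torn", Candidate: "ornt"
Method: check if candidate is substring of word+word
"torntorn" contains "ornt"? Yes
Is rotation = Yes


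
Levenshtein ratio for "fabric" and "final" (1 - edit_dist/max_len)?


Word 1: "fabric" (length 6)
Word 2: "final" (length 5)
One optimal edit sequence:
  1. keep 'f'
  2. delete 'a'  (+1)
  3. substitute 'b' -> 'i'  (+1)
  4. substitute 'r' -> 'n'  (+1)
  5. substitute 'i' -> 'a'  (+1)
  6. substitute 'c' -> 'l'  (+1)
Edit distance = 5
Max length = max(6, 5) = 6
Similarity = 1 - 5/6
= 0.1667


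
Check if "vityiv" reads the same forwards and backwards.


Word: "vityiv"
Reversed: "viytiv"
Forward == Backward? vityiv != viytiv
Palindrome = No


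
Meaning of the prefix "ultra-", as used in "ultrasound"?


Prefix: ultra-
Example: ultrasound = ultra- + sound
Meaning = beyond


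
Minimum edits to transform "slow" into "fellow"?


Word 1: "slow" (length 4)
Word 2: "fellow" (length 6)
One optimal edit sequence (insert/delete/substitute each cost 1):
  1. insert 'f'  (+1)
  2. insert 'e'  (+1)
  3. substitute 's' -> 'l'  (+1)
  4. keep 'l'
  5. keep 'o'
  6. keep 'w'
Total edit operations: 3
Edit distance = 3


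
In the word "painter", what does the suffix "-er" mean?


Suffix: -er
Example: painter (paint + -er)
Meaning = one who / more


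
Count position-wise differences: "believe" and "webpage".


Comparing character by character (same length = 7):
  Pos 0: 'b' vs 'w' !=
  Pos 1: 'e' vs 'e' =
  Pos 2: 'l' vs 'b' !=
  Pos 3: 'i' vs 'p' !=
  Pos 4: 'e' vs 'a' !=
  Pos 5: 'v' vs 'g' !=
  Pos 6: 'e' vs 'e' =
Hamming distance = 5


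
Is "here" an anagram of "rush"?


Word 1: "rush" → sorted: hrsu
Word 2: "here" → sorted: eehr
Same letters? hrsu != eehr
Anagram = No


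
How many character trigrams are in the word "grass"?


Word: "grass" (length 5)
Number of 3-grams = length - 3 + 1 = 5 - 3 + 1
= 3


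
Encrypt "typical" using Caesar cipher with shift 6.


Word: "typical"
Shift: 6
Each letter → (letter + shift) mod 26:
  't' (19) + 6 = 25 → 'z'
  'y' (24) + 6 = 4 → 'e'
  'p' (15) + 6 = 21 → 'v'
  'i' (8) + 6 = 14 → 'o'
  'c' (2) + 6 = 8 → 'i'
  'a' (0) + 6 = 6 → 'g'
  'l' (11) + 6 = 17 → 'r'
Result = "zevoigr"


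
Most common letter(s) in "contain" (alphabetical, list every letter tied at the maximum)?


Word: "contain"
Letter counts:
  'a': 1
  'c': 1
  'i': 1
  'n': 2
  'o': 1
  't': 1
Maximum count = 2
Most frequent = 'n' (2 times each)


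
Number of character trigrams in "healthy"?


Word: "healthy" (length 7)
Number of 3-grams = length - 3 + 1 = 7 - 3 + 1
= 5


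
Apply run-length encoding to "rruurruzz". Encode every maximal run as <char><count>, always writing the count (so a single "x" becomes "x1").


String: "rruurruzz"
Scanning for consecutive runs:
  'r' x 2
  'u' x 2
  'r' x 2
  'u' x 1
  'z' x 2
RLE = "r2u2r2u1z2"


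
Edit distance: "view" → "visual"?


Word 1: "view" (length 4)
Word 2: "visual" (length 6)
One optimal edit sequence (insert/delete/substitute each cost 1):
  1. keep 'v'
  2. keep 'i'
  3. insert 's'  (+1)
  4. insert 'u'  (+1)
  5. substitute 'e' -> 'a'  (+1)
  6. substitute 'w' -> 'l'  (+1)
Total edit operations: 4
Edit distance = 4


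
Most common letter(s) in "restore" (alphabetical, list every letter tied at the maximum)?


Word: "restore"
Letter counts:
  'e': 2
  'o': 1
  'r': 2
  's': 1
  't': 1
Maximum count = 2
Most frequent = 'e', 'r' (2 times each)


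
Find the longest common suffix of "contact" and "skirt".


Word 1: "contact"
Word 2: "skirt"
Comparing from end:
  Pos -1: 't' == 't'
  Pos -2: 'c' != 'r' (stop)
LCS = "t" (length 1)


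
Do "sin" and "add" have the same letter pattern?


Pattern of "sin": [0, 1, 2]
Pattern of "add": [0, 1, 1]
Patterns do not match
Same pattern = No


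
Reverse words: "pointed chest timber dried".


Original: "pointed chest timber dried"
Words (1..n): pointed | chest | timber | dried
Reversed (n..1): dried | timber | chest | pointed
Result = "dried timber chest pointed"


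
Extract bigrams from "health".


Word: "health" (length 6)
Number of bigrams = 6 - 2 + 1 = 5
  Position 0: "he"
  Position 1: "ea"
  Position 2: "al"
  Position 3: "lt"
  Position 4: "th"
Bigrams = "he", "ea", "al", "lt", "th"


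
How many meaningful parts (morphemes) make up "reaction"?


Word: "reaction"
Morphemes: re- + act + -ion
Each morpheme carries meaning
= 3 morphemes


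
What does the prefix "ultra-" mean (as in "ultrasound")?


Prefix: ultra-
As in: ultrasound -> ultra- + sound
Meaning = beyond


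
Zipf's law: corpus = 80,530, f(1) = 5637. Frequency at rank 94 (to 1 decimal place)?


Zipf's law: f(r) = f(1) / r
f(1) = 5637
f(94) = 5637 / 94
= 60.0 occurrences


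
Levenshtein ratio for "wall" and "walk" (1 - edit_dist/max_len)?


Word 1: "wall" (length 4)
Word 2: "walk" (length 4)
One optimal edit sequence:
  1. keep 'w'
  2. keep 'a'
  3. keep 'l'
  4. substitute 'l' -> 'k'  (+1)
Edit distance = 1
Max length = max(4, 4) = 4
Similarity = 1 - 1/4
= 0.7500


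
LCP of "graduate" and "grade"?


Word 1: "graduate"
Word 2: "grade"
Comparing from start:
  Pos 0: 'g' == 'g'
  Pos 1: 'r' == 'r'
  Pos 2: 'a' == 'a'
  Pos 3: 'd' == 'd'
  Pos 4: 'u' != 'e' (stop)
LCP = "grad" (length 4)


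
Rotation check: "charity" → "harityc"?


Word: "charity", Candidate: "harityc"
Method: check if candidate is substring of word+word
"charitycharity" contains "harityc"? Yes
Is rotation = Yes


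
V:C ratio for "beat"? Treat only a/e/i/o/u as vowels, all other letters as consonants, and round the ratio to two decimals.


Word: "beat"
Vowels (a,e,i,o,u): 2
Consonants: 2
Ratio = 2/2
= 1.00


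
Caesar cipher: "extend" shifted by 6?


Word: "extend"
Shift: 6
Each letter → (letter + shift) mod 26:
  'e' (4) + 6 = 10 → 'k'
  'x' (23) + 6 = 3 → 'd'
  't' (19) + 6 = 25 → 'z'
  'e' (4) + 6 = 10 → 'k'
  'n' (13) + 6 = 19 → 't'
  'd' (3) + 6 = 9 → 'j'
Result = "kdzktj"


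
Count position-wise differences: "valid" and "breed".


Comparing character by character (same length = 5):
  Pos 0: 'v' vs 'b' !=
  Pos 1: 'a' vs 'r' !=
  Pos 2: 'l' vs 'e' !=
  Pos 3: 'i' vs 'e' !=
  Pos 4: 'd' vs 'd' =
Hamming distance = 4


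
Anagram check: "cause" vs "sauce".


Word 1: "cause" → sorted: acesu
Word 2: "sauce" → sorted: acesu
Same letters? acesu == acesu
Anagram = Yes


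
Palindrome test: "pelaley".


Word: "pelaley"
Reversed: "yelalep"
Forward == Backward? pelaley != yelalep
Palindrome = No


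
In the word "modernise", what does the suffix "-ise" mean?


Suffix: -ise
Example: modernise = modern + -ise
Meaning = to make


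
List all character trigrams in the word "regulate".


Word: "regulate" (length 8)
Number of trigrams = 8 - 3 + 1 = 6
  Position 0: "reg"
  Position 1: "egu"
  Position 2: "gul"
  Position 3: "ula"
  Position 4: "lat"
  Position 5: "ate"
Trigrams = "reg", "egu", "gul", "ula", "lat", "ate"


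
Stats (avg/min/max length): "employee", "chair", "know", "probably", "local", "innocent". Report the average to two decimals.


Lengths: "employee"=8, "chair"=5, "know"=4, "probably"=8, "local"=5, "innocent"=8
Sum = 38, Count = 6
Average = 38/6 = 6.33
= avg=6.33, min=4, max=8


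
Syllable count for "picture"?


Word: "picture"
Syllable breakdown: pic | ture
Counting: 2 parts
= 2 syllables


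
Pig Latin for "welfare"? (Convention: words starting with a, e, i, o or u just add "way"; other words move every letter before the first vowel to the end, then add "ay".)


Word: "welfare"
Starts with consonant(s) → move to end, add 'ay'
Consonant cluster: "w"
Pig Latin = "elfareway"


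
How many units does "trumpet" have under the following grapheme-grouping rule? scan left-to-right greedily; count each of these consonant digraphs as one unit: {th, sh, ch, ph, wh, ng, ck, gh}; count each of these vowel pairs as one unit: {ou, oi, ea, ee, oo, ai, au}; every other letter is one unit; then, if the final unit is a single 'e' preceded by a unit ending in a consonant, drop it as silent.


Word: "trumpet" (7 letters)
Left-to-right scan:
  1. 't' (letter)
  2. 'r' (letter)
  3. 'u' (letter)
  4. 'm' (letter)
  5. 'p' (letter)
  6. 'e' (letter)
  7. 't' (letter)
Units from scan: 7
Sound units = 7 units


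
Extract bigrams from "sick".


Word: "sick" (length 4)
Number of bigrams = 4 - 2 + 1 = 3
  Position 0: "si"
  Position 1: "ic"
  Position 2: "ck"
Bigrams = "si", "ic", "ck"


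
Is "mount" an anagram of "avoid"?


Word 1: "avoid" → sorted: adiov
Word 2: "mount" → sorted: mnotu
Same letters? adiov != mnotu
Anagram = No


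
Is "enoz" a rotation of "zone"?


Word: "zone", Candidate: "enoz"
Method: check if candidate is substring of word+word
"zonezone" contains "enoz"? No
Is rotation = No


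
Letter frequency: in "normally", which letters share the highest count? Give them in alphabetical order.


Word: "normally"
Letter counts:
  'a': 1
  'l': 2
  'm': 1
  'n': 1
  'o': 1
  'r': 1
  'y': 1
Maximum count = 2
Most frequent = 'l' (2 times each)


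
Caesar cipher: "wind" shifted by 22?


Word: "wind"
Shift: 22
Each letter → (letter + shift) mod 26:
  'w' (22) + 22 = 18 → 's'
  'i' (8) + 22 = 4 → 'e'
  'n' (13) + 22 = 9 → 'j'
  'd' (3) + 22 = 25 → 'z'
Result = "sejz"


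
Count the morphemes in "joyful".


Word: "joyful"
Morphemes: joy / -ful
Each morpheme carries meaning
= 2 morphemes


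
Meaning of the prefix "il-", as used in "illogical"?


Prefix: il-
Example: illogical = il- + logical
Meaning = not


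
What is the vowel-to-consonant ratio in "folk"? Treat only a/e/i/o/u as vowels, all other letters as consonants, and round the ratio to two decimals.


Word: "folk"
Vowels (a,e,i,o,u): 1
Consonants: 3
Ratio = 1/3
= 0.33


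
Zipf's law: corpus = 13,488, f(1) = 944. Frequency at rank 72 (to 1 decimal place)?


Zipf's law: f(r) = f(1) / r
f(1) = 944
f(72) = 944 / 72
= 13.1 occurrences


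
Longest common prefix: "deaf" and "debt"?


Word 1: "deaf"
Word 2: "debt"
Comparing from start:
  Pos 0: 'd' == 'd'
  Pos 1: 'e' == 'e'
  Pos 2: 'a' != 'b' (stop)
LCP = "de" (length 2)


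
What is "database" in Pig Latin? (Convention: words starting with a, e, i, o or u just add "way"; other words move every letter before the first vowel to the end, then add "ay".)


Word: "database"
Starts with consonant(s) → move to end, add 'ay'
Consonant cluster: "d"
Pig Latin = "atabaseday"


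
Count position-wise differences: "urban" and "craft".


Comparing character by character (same length = 5):
  Pos 0: 'u' vs 'c' !=
  Pos 1: 'r' vs 'r' =
  Pos 2: 'b' vs 'a' !=
  Pos 3: 'a' vs 'f' !=
  Pos 4: 'n' vs 't' !=
Hamming distance = 4


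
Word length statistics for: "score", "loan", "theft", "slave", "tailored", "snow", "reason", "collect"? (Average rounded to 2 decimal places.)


Lengths: "score"=5, "loan"=4, "theft"=5, "slave"=5, "tailored"=8, "snow"=4, "reason"=6, "collect"=7
Sum = 44, Count = 8
Average = 44/8 = 5.50
= avg=5.50, min=4, max=8


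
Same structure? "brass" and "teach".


Pattern of "brass": [0, 1, 2, 3, 3]
Pattern of "teach": [0, 1, 2, 3, 4]
Patterns do not match
Same pattern = No


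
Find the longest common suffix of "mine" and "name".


Word 1: "mine"
Word 2: "name"
Comparing from end:
  Pos -1: 'e' == 'e'
  Pos -2: 'n' != 'm' (stop)
LCS = "e" (length 1)


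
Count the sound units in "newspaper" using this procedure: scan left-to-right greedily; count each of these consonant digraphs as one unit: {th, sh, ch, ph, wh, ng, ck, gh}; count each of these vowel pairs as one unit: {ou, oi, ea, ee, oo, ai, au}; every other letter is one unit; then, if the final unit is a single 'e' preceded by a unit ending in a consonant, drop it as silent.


Word: "newspaper" (9 letters)
Left-to-right scan:
  1. 'n' (letter)
  2. 'e' (letter)
  3. 'w' (letter)
  4. 's' (letter)
  5. 'p' (letter)
  6. 'a' (letter)
  7. 'p' (letter)
  8. 'e' (letter)
  9. 'r' (letter)
Units from scan: 9
Sound units = 9 units


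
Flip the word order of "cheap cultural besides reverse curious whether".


Original: "cheap cultural besides reverse curious whether"
Words (1..n): cheap | cultural | besides | reverse | curious | whether
Reversed (n..1): whether | curious | reverse | besides | cultural | cheap
Result = "whether curious reverse besides cultural cheap"


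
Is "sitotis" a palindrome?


Word: "sitotis"
Reversed: "sitotis"
Forward == Backward? sitotis == sitotis
Palindrome = Yes


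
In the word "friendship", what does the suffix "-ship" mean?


Suffix: -ship
As in: friendship -> friend + -ship
Meaning = state / position


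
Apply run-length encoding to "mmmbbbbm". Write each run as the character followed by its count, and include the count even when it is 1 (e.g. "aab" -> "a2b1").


String: "mmmbbbbm"
Scanning for consecutive runs:
  'm' x 3
  'b' x 4
  'm' x 1
RLE = "m3b4m1"


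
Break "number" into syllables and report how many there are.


Word: "number"
Syllable breakdown: num · ber
Counting: 2 parts
= 2 syllables


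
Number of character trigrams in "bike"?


Word: "bike" (length 4)
Number of 3-grams = length - 3 + 1 = 4 - 3 + 1
= 2


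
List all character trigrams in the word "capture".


Word: "capture" (length 7)
Number of trigrams = 7 - 3 + 1 = 5
  Position 0: "cap"
  Position 1: "apt"
  Position 2: "ptu"
  Position 3: "tur"
  Position 4: "ure"
Trigrams = "cap", "apt", "ptu", "tur", "ure"


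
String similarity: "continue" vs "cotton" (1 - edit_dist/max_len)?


Word 1: "continue" (length 8)
Word 2: "cotton" (length 6)
One optimal edit sequence:
  1. keep 'c'
  2. keep 'o'
  3. substitute 'n' -> 't'  (+1)
  4. keep 't'
  5. substitute 'i' -> 'o'  (+1)
  6. keep 'n'
  7. delete 'u'  (+1)
  8. delete 'e'  (+1)
Edit distance = 4
Max length = max(8, 6) = 8
Similarity = 1 - 4/8
= 0.5000


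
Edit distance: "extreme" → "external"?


Word 1: "extreme" (length 7)
Word 2: "external" (length 8)
One optimal edit sequence (insert/delete/substitute each cost 1):
  1. keep 'e'
  2. keep 'x'
  3. keep 't'
  4. insert 'e'  (+1)
  5. keep 'r'
  6. substitute 'e' -> 'n'  (+1)
  7. substitute 'm' -> 'a'  (+1)
  8. substitute 'e' -> 'l'  (+1)
Total edit operations: 4
Edit distance = 4


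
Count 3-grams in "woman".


Word: "woman" (length 5)
Number of 3-grams = length - 3 + 1 = 5 - 3 + 1
= 3


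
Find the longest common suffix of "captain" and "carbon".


Word 1: "captain"
Word 2: "carbon"
Comparing from end:
  Pos -1: 'n' == 'n'
  Pos -2: 'i' != 'o' (stop)
LCS = "n" (length 1)


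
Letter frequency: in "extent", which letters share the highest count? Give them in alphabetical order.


Word: "extent"
Letter counts:
  'e': 2
  'n': 1
  't': 2
  'x': 1
Maximum count = 2
Most frequent = 'e', 't' (2 times each)


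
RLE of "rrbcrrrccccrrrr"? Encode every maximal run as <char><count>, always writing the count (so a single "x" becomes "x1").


String: "rrbcrrrccccrrrr"
Scanning for consecutive runs:
  'r' x 2
  'b' x 1
  'c' x 1
  'r' x 3
  'c' x 4
  'r' x 4
RLE = "r2b1c1r3c4r4"


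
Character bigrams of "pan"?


Word: "pan" (length 3)
Number of bigrams = 3 - 2 + 1 = 2
  Position 0: "pa"
  Position 1: "an"
Bigrams = "pa", "an"


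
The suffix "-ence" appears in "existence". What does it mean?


Suffix: -ence
Example: existence (exist + -ence)
Meaning = state of


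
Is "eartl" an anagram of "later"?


Word 1: "later" → sorted: aelrt
Word 2: "eartl" → sorted: aelrt
Same letters? aelrt == aelrt
Anagram = Yes


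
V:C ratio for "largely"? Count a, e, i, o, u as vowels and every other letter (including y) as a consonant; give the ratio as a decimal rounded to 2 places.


Word: "largely"
Vowels (a,e,i,o,u): 2
Consonants: 5
Ratio = 2/5
= 0.40


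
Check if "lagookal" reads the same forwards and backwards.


Word: "lagookal"
Reversed: "lakoogal"
Forward == Backward? lagookal != lakoogal
Palindrome = No


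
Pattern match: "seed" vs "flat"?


Pattern of "seed": [0, 1, 1, 2]
Pattern of "flat": [0, 1, 2, 3]
Patterns do not match
Same pattern = No


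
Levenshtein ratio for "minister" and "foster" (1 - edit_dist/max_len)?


Word 1: "minister" (length 8)
Word 2: "foster" (length 6)
One optimal edit sequence:
  1. delete 'm'  (+1)
  2. delete 'i'  (+1)
  3. substitute 'n' -> 'f'  (+1)
  4. substitute 'i' -> 'o'  (+1)
  5. keep 's'
  6. keep 't'
  7. keep 'e'
  8. keep 'r'
Edit distance = 4
Max length = max(8, 6) = 8
Similarity = 1 - 4/8
= 0.5000


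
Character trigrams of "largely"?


Word: "largely" (length 7)
Number of trigrams = 7 - 3 + 1 = 5
  Position 0: "lar"
  Position 1: "arg"
  Position 2: "rge"
  Position 3: "gel"
  Position 4: "ely"
Trigrams = "lar", "arg", "rge", "gel", "ely"


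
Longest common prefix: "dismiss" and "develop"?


Word 1: "dismiss"
Word 2: "develop"
Comparing from start:
  Pos 0: 'd' == 'd'
  Pos 1: 'i' != 'e' (stop)
LCP = "d" (length 1)


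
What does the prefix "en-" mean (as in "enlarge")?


Prefix: en-
As in: enlarge -> en- + large
Meaning = cause to / put into


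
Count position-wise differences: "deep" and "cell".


Comparing character by character (same length = 4):
  Pos 0: 'd' vs 'c' !=
  Pos 1: 'e' vs 'e' =
  Pos 2: 'e' vs 'l' !=
  Pos 3: 'p' vs 'l' !=
Hamming distance = 3


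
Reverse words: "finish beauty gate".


Original: "finish beauty gate"
Words (1..n): finish | beauty | gate
Reversed (n..1): gate | beauty | finish
Result = "gate beauty finish"


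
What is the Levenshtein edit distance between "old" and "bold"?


Word 1: "old" (length 3)
Word 2: "bold" (length 4)
One optimal edit sequence (insert/delete/substitute each cost 1):
  1. insert 'b'  (+1)
  2. keep 'o'
  3. keep 'l'
  4. keep 'd'
Total edit operations: 1
Edit distance = 1


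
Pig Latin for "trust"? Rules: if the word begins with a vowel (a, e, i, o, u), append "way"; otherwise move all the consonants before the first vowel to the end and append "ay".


Word: "trust"
Starts with consonant(s) → move to end, add 'ay'
Consonant cluster: "tr"
Pig Latin = "usttray"


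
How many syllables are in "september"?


Word: "september"
Syllable breakdown: sep-tem-ber
Counting: 3 parts
= 3 syllables


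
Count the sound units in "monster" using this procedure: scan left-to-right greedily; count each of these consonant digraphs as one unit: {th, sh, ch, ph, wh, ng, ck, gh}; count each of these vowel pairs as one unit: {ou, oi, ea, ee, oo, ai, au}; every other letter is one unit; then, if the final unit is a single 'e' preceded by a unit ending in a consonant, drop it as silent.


Word: "monster" (7 letters)
Left-to-right scan:
  [1] 'm' (letter)
  [2] 'o' (letter)
  [3] 'n' (letter)
  [4] 's' (letter)
  [5] 't' (letter)
  [6] 'e' (letter)
  [7] 'r' (letter)
Units from scan: 7
Sound units = 7 units


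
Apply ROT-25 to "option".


Word: "option"
Shift: 25
Each letter → (letter + shift) mod 26:
  'o' (14) + 25 = 13 → 'n'
  'p' (15) + 25 = 14 → 'o'
  't' (19) + 25 = 18 → 's'
  'i' (8) + 25 = 7 → 'h'
  'o' (14) + 25 = 13 → 'n'
  'n' (13) + 25 = 12 → 'm'
Result = "noshnm"


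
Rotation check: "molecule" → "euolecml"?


Word: "molecule", Candidate: "euolecml"
Method: check if candidate is substring of word+word
"moleculemolecule" contains "euolecml"? No
Is rotation = No


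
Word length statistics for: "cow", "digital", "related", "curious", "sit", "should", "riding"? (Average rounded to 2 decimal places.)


Lengths: "cow"=3, "digital"=7, "related"=7, "curious"=7, "sit"=3, "should"=6, "riding"=6
Sum = 39, Count = 7
Average = 39/7 = 5.57
= avg=5.57, min=3, max=7


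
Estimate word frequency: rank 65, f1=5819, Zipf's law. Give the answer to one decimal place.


Zipf's law: f(r) = f(1) / r
f(1) = 5819
f(65) = 5819 / 65
= 89.5 occurrences


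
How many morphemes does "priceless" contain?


Word: "priceless"
Morphemes: price / -less
Each morpheme carries meaning
= 2 morphemes


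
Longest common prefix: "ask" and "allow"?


Word 1: "ask"
Word 2: "allow"
Comparing from start:
  Pos 0: 'a' == 'a'
  Pos 1: 's' != 'l' (stop)
LCP = "a" (length 1)


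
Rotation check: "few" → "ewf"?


Word: "few", Candidate: "ewf"
Method: check if candidate is substring of word+word
"fewfew" contains "ewf"? Yes
Is rotation = Yes


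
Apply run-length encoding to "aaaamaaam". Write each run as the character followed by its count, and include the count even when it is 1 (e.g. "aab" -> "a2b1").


String: "aaaamaaam"
Scanning for consecutive runs:
  'a' x 4
  'm' x 1
  'a' x 3
  'm' x 1
RLE = "a4m1a3m1"


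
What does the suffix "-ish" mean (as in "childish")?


Suffix: -ish
As in: childish -> child + -ish
Meaning = somewhat / having the qualities of


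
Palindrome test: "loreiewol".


Word: "loreiewol"
Reversed: "loweierol"
Forward == Backward? loreiewol != loweierol
Palindrome = No


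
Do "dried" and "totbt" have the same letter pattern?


Pattern of "dried": [0, 1, 2, 3, 0]
Pattern of "totbt": [0, 1, 0, 2, 0]
Patterns do not match
Same pattern = No


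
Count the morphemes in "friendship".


Word: "friendship"
Morphemes: friend / -ship
Each morpheme carries meaning
= 2 morphemes


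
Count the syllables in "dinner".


Word: "dinner"
Syllable breakdown: din · ner
Counting: 2 parts
= 2 syllables


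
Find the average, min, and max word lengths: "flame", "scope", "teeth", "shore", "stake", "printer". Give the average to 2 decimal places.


Lengths: "flame"=5, "scope"=5, "teeth"=5, "shore"=5, "stake"=5, "printer"=7
Sum = 32, Count = 6
Average = 32/6 = 5.33
= avg=5.33, min=5, max=7


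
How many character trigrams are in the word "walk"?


Word: "walk" (length 4)
Number of 3-grams = length - 3 + 1 = 4 - 3 + 1
= 2


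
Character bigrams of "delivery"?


Word: "delivery" (length 8)
Number of bigrams = 8 - 2 + 1 = 7
  Position 0: "de"
  Position 1: "el"
  Position 2: "li"
  Position 3: "iv"
  Position 4: "ve"
  Position 5: "er"
  Position 6: "ry"
Bigrams = "de", "el", "li", "iv", "ve", "er", "ry"


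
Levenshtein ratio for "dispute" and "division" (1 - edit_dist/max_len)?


Word 1: "dispute" (length 7)
Word 2: "division" (length 8)
One optimal edit sequence:
  1. keep 'd'
  2. keep 'i'
  3. insert 'v'  (+1)
  4. substitute 's' -> 'i'  (+1)
  5. substitute 'p' -> 's'  (+1)
  6. substitute 'u' -> 'i'  (+1)
  7. substitute 't' -> 'o'  (+1)
  8. substitute 'e' -> 'n'  (+1)
Edit distance = 6
Max length = max(7, 8) = 8
Similarity = 1 - 6/8
= 0.2500


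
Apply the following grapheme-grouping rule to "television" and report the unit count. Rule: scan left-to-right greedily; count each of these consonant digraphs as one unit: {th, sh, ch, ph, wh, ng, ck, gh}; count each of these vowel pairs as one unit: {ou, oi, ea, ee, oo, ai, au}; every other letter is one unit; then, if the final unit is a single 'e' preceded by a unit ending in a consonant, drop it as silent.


Word: "television" (10 letters)
Left-to-right scan:
  [1] 't' (letter)
  [2] 'e' (letter)
  [3] 'l' (letter)
  [4] 'e' (letter)
  [5] 'v' (letter)
  [6] 'i' (letter)
  [7] 's' (letter)
  [8] 'i' (letter)
  [9] 'o' (letter)
  [10] 'n' (letter)
Units from scan: 10
Sound units = 10 units


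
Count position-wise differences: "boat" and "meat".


Comparing character by character (same length = 4):
  Pos 0: 'b' vs 'm' !=
  Pos 1: 'o' vs 'e' !=
  Pos 2: 'a' vs 'a' =
  Pos 3: 't' vs 't' =
Hamming distance = 2


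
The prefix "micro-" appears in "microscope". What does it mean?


Prefix: micro-
As in: microscope -> micro- + scope
Meaning = small


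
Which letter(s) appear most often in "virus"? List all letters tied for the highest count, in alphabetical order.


Word: "virus"
Letter counts:
  'i': 1
  'r': 1
  's': 1
  'u': 1
  'v': 1
Maximum count = 1
Most frequent = 'i', 'r', 's', 'u', 'v' (1 time each)


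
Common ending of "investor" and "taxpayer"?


Word 1: "investor"
Word 2: "taxpayer"
Comparing from end:
  Pos -1: 'r' == 'r'
  Pos -2: 'o' != 'e' (stop)
LCS = "r" (length 1)


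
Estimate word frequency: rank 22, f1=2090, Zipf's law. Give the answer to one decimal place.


Zipf's law: f(r) = f(1) / r
f(1) = 2090
f(22) = 2090 / 22
= 95.0 occurrences


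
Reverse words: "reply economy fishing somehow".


Original: "reply economy fishing somehow"
Words (1..n): reply | economy | fishing | somehow
Reversed (n..1): somehow | fishing | economy | reply
Result = "somehow fishing economy reply"


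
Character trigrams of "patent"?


Word: "patent" (length 6)
Number of trigrams = 6 - 3 + 1 = 4
  Position 0: "pat"
  Position 1: "ate"
  Position 2: "ten"
  Position 3: "ent"
Trigrams = "pat", "ate", "ten", "ent"


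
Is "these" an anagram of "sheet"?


Word 1: "sheet" → sorted: eehst
Word 2: "these" → sorted: eehst
Same letters? eehst == eehst
Anagram = Yes


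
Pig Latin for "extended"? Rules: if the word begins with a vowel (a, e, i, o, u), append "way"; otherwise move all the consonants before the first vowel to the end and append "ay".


Word: "extended"
Starts with vowel → add 'way'
Pig Latin = "extendedway"


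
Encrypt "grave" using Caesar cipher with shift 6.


Word: "grave"
Shift: 6
Each letter → (letter + shift) mod 26:
  'g' (6) + 6 = 12 → 'm'
  'r' (17) + 6 = 23 → 'x'
  'a' (0) + 6 = 6 → 'g'
  'v' (21) + 6 = 1 → 'b'
  'e' (4) + 6 = 10 → 'k'
Result = "mxgbk"


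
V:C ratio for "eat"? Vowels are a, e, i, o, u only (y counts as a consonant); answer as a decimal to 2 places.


Word: "eat"
Vowels (a,e,i,o,u): 2
Consonants: 1
Ratio = 2/1
= 2.00


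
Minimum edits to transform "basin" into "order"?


Word 1: "basin" (length 5)
Word 2: "order" (length 5)
One optimal edit sequence (insert/delete/substitute each cost 1):
  1. substitute 'b' -> 'o'  (+1)
  2. substitute 'a' -> 'r'  (+1)
  3. substitute 's' -> 'd'  (+1)
  4. substitute 'i' -> 'e'  (+1)
  5. substitute 'n' -> 'r'  (+1)
Total edit operations: 5
Edit distance = 5


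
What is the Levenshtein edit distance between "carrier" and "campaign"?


Word 1: "carrier" (length 7)
Word 2: "campaign" (length 8)
One optimal edit sequence (insert/delete/substitute each cost 1):
  1. keep 'c'
  2. keep 'a'
  3. insert 'm'  (+1)
  4. substitute 'r' -> 'p'  (+1)
  5. substitute 'r' -> 'a'  (+1)
  6. keep 'i'
  7. substitute 'e' -> 'g'  (+1)
  8. substitute 'r' -> 'n'  (+1)
Total edit operations: 5
Edit distance = 5


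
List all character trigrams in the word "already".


Word: "already" (length 7)
Number of trigrams = 7 - 3 + 1 = 5
  Position 0: "alr"
  Position 1: "lre"
  Position 2: "rea"
  Position 3: "ead"
  Position 4: "ady"
Trigrams = "alr", "lre", "rea", "ead", "ady"


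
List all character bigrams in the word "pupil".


Word: "pupil" (length 5)
Number of bigrams = 5 - 2 + 1 = 4
  Position 0: "pu"
  Position 1: "up"
  Position 2: "pi"
  Position 3: "il"
Bigrams = "pu", "up", "pi", "il"


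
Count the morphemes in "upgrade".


Word: "upgrade"
Morphemes: up- + grade
Each morpheme carries meaning
= 2 morphemes


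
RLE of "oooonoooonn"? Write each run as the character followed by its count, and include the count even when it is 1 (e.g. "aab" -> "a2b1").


String: "oooonoooonn"
Scanning for consecutive runs:
  'o' x 4
  'n' x 1
  'o' x 4
  'n' x 2
RLE = "o4n1o4n2"


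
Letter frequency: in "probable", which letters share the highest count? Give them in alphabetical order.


Word: "probable"
Letter counts:
  'a': 1
  'b': 2
  'e': 1
  'l': 1
  'o': 1
  'p': 1
  'r': 1
Maximum count = 2
Most frequent = 'b' (2 times each)


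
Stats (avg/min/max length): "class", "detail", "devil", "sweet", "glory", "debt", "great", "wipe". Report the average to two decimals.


Lengths: "class"=5, "detail"=6, "devil"=5, "sweet"=5, "glory"=5, "debt"=4, "great"=5, "wipe"=4
Sum = 39, Count = 8
Average = 39/8 = 4.88
= avg=4.88, min=4, max=6


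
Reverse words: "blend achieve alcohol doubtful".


Original: "blend achieve alcohol doubtful"
Words (1..n): blend | achieve | alcohol | doubtful
Reversed (n..1): doubtful | alcohol | achieve | blend
Result = "doubtful alcohol achieve blend"


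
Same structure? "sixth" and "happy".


Pattern of "sixth": [0, 1, 2, 3, 4]
Pattern of "happy": [0, 1, 2, 2, 3]
Patterns do not match
Same pattern = No


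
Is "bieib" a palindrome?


Word: "bieib"
Reversed: "bieib"
Forward == Backward? bieib == bieib
Palindrome = Yes


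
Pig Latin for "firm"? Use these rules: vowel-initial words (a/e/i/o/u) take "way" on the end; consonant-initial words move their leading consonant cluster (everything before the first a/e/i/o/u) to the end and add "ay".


Word: "firm"
Starts with consonant(s) → move to end, add 'ay'
Consonant cluster: "f"
Pig Latin = "irmfay"


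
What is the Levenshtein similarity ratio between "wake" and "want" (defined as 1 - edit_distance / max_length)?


Word 1: "wake" (length 4)
Word 2: "want" (length 4)
One optimal edit sequence:
  1. keep 'w'
  2. keep 'a'
  3. substitute 'k' -> 'n'  (+1)
  4. substitute 'e' -> 't'  (+1)
Edit distance = 2
Max length = max(4, 4) = 4
Similarity = 1 - 2/4
= 0.5000


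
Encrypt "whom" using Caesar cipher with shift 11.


Word: "whom"
Shift: 11
Each letter → (letter + shift) mod 26:
  'w' (22) + 11 = 7 → 'h'
  'h' (7) + 11 = 18 → 's'
  'o' (14) + 11 = 25 → 'z'
  'm' (12) + 11 = 23 → 'x'
Result = "hszx"


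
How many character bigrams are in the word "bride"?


Word: "bride" (length 5)
Number of 2-grams = length - 2 + 1 = 5 - 2 + 1
= 4


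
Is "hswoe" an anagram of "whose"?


Word 1: "whose" → sorted: ehosw
Word 2: "hswoe" → sorted: ehosw
Same letters? ehosw == ehosw
Anagram = Yes


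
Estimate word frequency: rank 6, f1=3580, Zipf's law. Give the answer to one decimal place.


Zipf's law: f(r) = f(1) / r
f(1) = 3580
f(6) = 3580 / 6
= 596.7 occurrences


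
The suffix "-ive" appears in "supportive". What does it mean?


Suffix: -ive
As in: supportive -> support + -ive
Meaning = tending to


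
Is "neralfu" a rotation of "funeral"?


Word: "funeral", Candidate: "neralfu"
Method: check if candidate is substring of word+word
"funeralfuneral" contains "neralfu"? Yes
Is rotation = Yes


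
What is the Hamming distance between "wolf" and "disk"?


Comparing character by character (same length = 4):
  Pos 0: 'w' vs 'd' !=
  Pos 1: 'o' vs 'i' !=
  Pos 2: 'l' vs 's' !=
  Pos 3: 'f' vs 'k' !=
Hamming distance = 4


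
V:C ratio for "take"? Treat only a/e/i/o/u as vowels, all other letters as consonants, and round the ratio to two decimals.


Word: "take"
Vowels (a,e,i,o,u): 2
Consonants: 2
Ratio = 2/2
= 1.00


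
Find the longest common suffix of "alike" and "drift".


Word 1: "alike"
Word 2: "drift"
Comparing from end:
  Pos -1: 'e' != 't' (stop)
LCS = "" (length 0)


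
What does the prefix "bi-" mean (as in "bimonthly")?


Prefix: bi-
Example: bimonthly (bi- + monthly)
Meaning = two


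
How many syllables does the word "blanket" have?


Word: "blanket"
Syllable breakdown: blan · ket
Counting: 2 parts
= 2 syllables


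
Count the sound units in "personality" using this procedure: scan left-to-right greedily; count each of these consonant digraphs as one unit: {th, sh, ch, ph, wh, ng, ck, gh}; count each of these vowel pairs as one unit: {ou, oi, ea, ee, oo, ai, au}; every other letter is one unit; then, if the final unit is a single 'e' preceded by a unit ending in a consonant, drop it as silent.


Word: "personality" (11 letters)
Left-to-right scan:
  (1) 'p' (letter)
  (2) 'e' (letter)
  (3) 'r' (letter)
  (4) 's' (letter)
  (5) 'o' (letter)
  (6) 'n' (letter)
  (7) 'a' (letter)
  (8) 'l' (letter)
  (9) 'i' (letter)
  (10) 't' (letter)
  (11) 'y' (letter)
Units from scan: 11
Sound units = 11 units


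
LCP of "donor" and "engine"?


Word 1: "donor"
Word 2: "engine"
Comparing from start:
  Pos 0: 'd' != 'e' (stop)
LCP = "" (length 0)


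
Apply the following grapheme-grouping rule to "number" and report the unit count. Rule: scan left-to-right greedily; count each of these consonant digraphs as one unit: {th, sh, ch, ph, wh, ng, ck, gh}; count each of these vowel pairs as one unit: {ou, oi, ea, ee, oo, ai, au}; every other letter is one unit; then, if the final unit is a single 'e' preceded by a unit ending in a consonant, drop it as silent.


Word: "number" (6 letters)
Left-to-right scan:
  1. 'n' (letter)
  2. 'u' (letter)
  3. 'm' (letter)
  4. 'b' (letter)
  5. 'e' (letter)
  6. 'r' (letter)
Units from scan: 6
Sound units = 6 units


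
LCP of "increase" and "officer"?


Word 1: "increase"
Word 2: "officer"
Comparing from start:
  Pos 0: 'i' != 'o' (stop)
LCP = "" (length 0)


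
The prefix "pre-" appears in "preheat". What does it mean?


Prefix: pre-
As in: preheat -> pre- + heat
Meaning = before


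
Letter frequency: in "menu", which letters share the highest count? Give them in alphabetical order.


Word: "menu"
Letter counts:
  'e': 1
  'm': 1
  'n': 1
  'u': 1
Maximum count = 1
Most frequent = 'e', 'm', 'n', 'u' (1 time each)


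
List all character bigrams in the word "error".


Word: "error" (length 5)
Number of bigrams = 5 - 2 + 1 = 4
  Position 0: "er"
  Position 1: "rr"
  Position 2: "ro"
  Position 3: "or"
Bigrams = "er", "rr", "ro", "or"


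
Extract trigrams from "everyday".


Word: "everyday" (length 8)
Number of trigrams = 8 - 3 + 1 = 6
  Position 0: "eve"
  Position 1: "ver"
  Position 2: "ery"
  Position 3: "ryd"
  Position 4: "yda"
  Position 5: "day"
Trigrams = "eve", "ver", "ery", "ryd", "yda", "day"


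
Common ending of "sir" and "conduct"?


Word 1: "sir"
Word 2: "conduct"
Comparing from end:
  Pos -1: 'r' != 't' (stop)
LCS = "" (length 0)


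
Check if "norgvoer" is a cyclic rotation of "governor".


Word: "governor", Candidate: "norgvoer"
Method: check if candidate is substring of word+word
"governorgovernor" contains "norgvoer"? No
Is rotation = No


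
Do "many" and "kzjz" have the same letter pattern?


Pattern of "many": [0, 1, 2, 3]
Pattern of "kzjz": [0, 1, 2, 1]
Patterns do not match
Same pattern = No


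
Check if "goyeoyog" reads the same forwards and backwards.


Word: "goyeoyog"
Reversed: "goyoeyog"
Forward == Backward? goyeoyog != goyoeyog
Palindrome = No


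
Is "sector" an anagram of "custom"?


Word 1: "custom" → sorted: cmostu
Word 2: "sector" → sorted: ceorst
Same letters? cmostu != ceorst
Anagram = No


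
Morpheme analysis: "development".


Word: "development"
Morphemes: develop / -ment
Each morpheme carries meaning
= 2 morphemes


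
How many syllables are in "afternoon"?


Word: "afternoon"
Syllable breakdown: af | ter | noon
Counting: 3 parts
= 3 syllables


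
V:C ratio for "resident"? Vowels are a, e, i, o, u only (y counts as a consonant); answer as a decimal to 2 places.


Word: "resident"
Vowels (a,e,i,o,u): 3
Consonants: 5
Ratio = 3/5
= 0.60


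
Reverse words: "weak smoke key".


Original: "weak smoke key"
Words (1..n): weak | smoke | key
Reversed (n..1): key | smoke | weak
Result = "key smoke weak"


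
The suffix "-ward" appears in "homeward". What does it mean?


Suffix: -ward
Example: homeward = home + -ward
Meaning = in the direction of


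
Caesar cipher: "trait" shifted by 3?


Word: "trait"
Shift: 3
Each letter → (letter + shift) mod 26:
  't' (19) + 3 = 22 → 'w'
  'r' (17) + 3 = 20 → 'u'
  'a' (0) + 3 = 3 → 'd'
  'i' (8) + 3 = 11 → 'l'
  't' (19) + 3 = 22 → 'w'
Result = "wudlw"


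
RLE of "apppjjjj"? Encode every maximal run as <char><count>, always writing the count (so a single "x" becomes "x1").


String: "apppjjjj"
Scanning for consecutive runs:
  'a' x 1
  'p' x 3
  'j' x 4
RLE = "a1p3j4"
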